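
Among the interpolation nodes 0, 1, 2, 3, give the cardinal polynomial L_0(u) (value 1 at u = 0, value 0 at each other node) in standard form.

L_0(u) = (u - 1)(u - 2)(u - 3) / [(-1)·(-2)·(-3)]
       = (u^3 - 6u^2 + 11u - 6) / (-6)

L_0(u) = -(1/6)u^3 + u^2 - (11/6)u + 1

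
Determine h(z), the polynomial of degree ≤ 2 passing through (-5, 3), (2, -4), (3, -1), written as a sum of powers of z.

Newton's divided differences:
h[-5,2] = (-4 - 3) / (2 - (-5)) = -1
h[2,3] = (-1 - (-4)) / (3 - 2) = 3
h[-5,2,3] = (3 - (-1)) / (3 - (-5)) = 1/2
h(z) = 3 + (-1)·(z + 5) + (1/2)·(z + 5)(z - 2)
Expanding: h(z) = (1/2)z^2 + (1/2)z - 7

h(z) = (1/2)z^2 + (1/2)z - 7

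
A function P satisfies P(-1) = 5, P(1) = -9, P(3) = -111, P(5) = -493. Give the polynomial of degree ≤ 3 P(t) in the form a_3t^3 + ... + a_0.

P(t) = -4t^3 + t^2 - 3t - 3

Build the Lagrange basis polynomials:
L_0(t) = (t - 1)(t - 3)(t - 5) / [-48] = -(1/48)t^3 + (3/16)t^2 - (23/48)t + 5/16
L_1(t) = (t + 1)(t - 3)(t - 5) / [16] = (1/16)t^3 - (7/16)t^2 + (7/16)t + 15/16
L_2(t) = (t + 1)(t - 1)(t - 5) / [-16] = -(1/16)t^3 + (5/16)t^2 + (1/16)t - 5/16
L_3(t) = (t + 1)(t - 1)(t - 3) / [48] = (1/48)t^3 - (1/16)t^2 - (1/48)t + 1/16
P(t) = 5·L_0 + (-9)·L_1 + (-111)·L_2 + (-493)·L_3
  5·L_0(t) = -(5/48)t^3 + (15/16)t^2 - (115/48)t + 25/16
  (-9)·L_1(t) = -(9/16)t^3 + (63/16)t^2 - (63/16)t - 135/16
  (-111)·L_2(t) = (111/16)t^3 - (555/16)t^2 - (111/16)t + 555/16
  (-493)·L_3(t) = -(493/48)t^3 + (493/16)t^2 + (493/48)t - 493/16
Adding term by term: -4t^3 + t^2 - 3t - 3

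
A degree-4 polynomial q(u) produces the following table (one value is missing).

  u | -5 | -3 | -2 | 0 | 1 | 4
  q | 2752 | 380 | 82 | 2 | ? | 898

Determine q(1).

4

The 5 known values determine q uniquely (degree ≤ 4).
Evaluate each Lagrange basis at u = 1:
L_0(1) = (4)·(3)·(1)·(-3)/[(-2)·(-3)·(-5)·(-9)] = -2/15
L_1(1) = (6)·(3)·(1)·(-3)/[(2)·(-1)·(-3)·(-7)] = 9/7
L_2(1) = (6)·(4)·(1)·(-3)/[(3)·(1)·(-2)·(-6)] = -2
L_3(1) = (6)·(4)·(3)·(-3)/[(5)·(3)·(2)·(-4)] = 9/5
L_4(1) = (6)·(4)·(3)·(1)/[(9)·(7)·(6)·(4)] = 1/21
Sum: 2752·(-2/15) + 380·(9/7) + 82·(-2) + 2·(9/5) + 898·(1/21) = 4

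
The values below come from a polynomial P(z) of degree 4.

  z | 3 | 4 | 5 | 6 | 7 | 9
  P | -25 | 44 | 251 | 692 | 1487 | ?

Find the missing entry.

4739

The 5 known values determine P uniquely (degree ≤ 4).
L_0(9) = (5)·(4)·(3)·(2)/[(-1)·(-2)·(-3)·(-4)] = 5
L_1(9) = (6)·(4)·(3)·(2)/[(1)·(-1)·(-2)·(-3)] = -24
L_2(9) = (6)·(5)·(3)·(2)/[(2)·(1)·(-1)·(-2)] = 45
L_3(9) = (6)·(5)·(4)·(2)/[(3)·(2)·(1)·(-1)] = -40
L_4(9) = (6)·(5)·(4)·(3)/[(4)·(3)·(2)·(1)] = 15
Sum: (-25)·(5) + 44·(-24) + 251·(45) + 692·(-40) + 1487·(15) = 4739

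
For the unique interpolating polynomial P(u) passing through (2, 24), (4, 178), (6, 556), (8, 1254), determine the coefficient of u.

Build the Lagrange basis polynomials:
L_0(u) = (u - 4)(u - 6)(u - 8) / [-48] = -(1/48)u^3 + (3/8)u^2 - (13/6)u + 4
L_1(u) = (u - 2)(u - 6)(u - 8) / [16] = (1/16)u^3 - u^2 + (19/4)u - 6
L_2(u) = (u - 2)(u - 4)(u - 8) / [-16] = -(1/16)u^3 + (7/8)u^2 - (7/2)u + 4
L_3(u) = (u - 2)(u - 4)(u - 6) / [48] = (1/48)u^3 - (1/4)u^2 + (11/12)u - 1
P(u) = 24·L_0 + 178·L_1 + 556·L_2 + 1254·L_3
Only the coefficient of u is needed; take it from each L_i and combine:
24·(-13/6) + 178·(19/4) + 556·(-7/2) + 1254·(11/12) = -3

-3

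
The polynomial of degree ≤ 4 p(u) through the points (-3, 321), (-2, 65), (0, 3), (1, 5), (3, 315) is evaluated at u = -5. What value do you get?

Using Newton's divided-difference form:
p[-3,-2] = (65 - 321) / (-2 - (-3)) = -256
p[-2,0] = (3 - 65) / (0 - (-2)) = -31
p[0,1] = (5 - 3) / (1 - 0) = 2
p[1,3] = (315 - 5) / (3 - 1) = 155
p[-3,-2,0] = (-31 - (-256)) / (0 - (-3)) = 75
p[-2,0,1] = (2 - (-31)) / (1 - (-2)) = 11
p[0,1,3] = (155 - 2) / (3 - 0) = 51
p[-3,-2,0,1] = (11 - 75) / (1 - (-3)) = -16
p[-2,0,1,3] = (51 - 11) / (3 - (-2)) = 8
p[-3,-2,0,1,3] = (8 - (-16)) / (3 - (-3)) = 4
p(-5) = 321 + (-256)·(-2) + 75·(-2)·(-3) + (-16)·(-2)·(-3)·(-5) + 4·(-2)·(-3)·(-5)·(-6) = 2483

2483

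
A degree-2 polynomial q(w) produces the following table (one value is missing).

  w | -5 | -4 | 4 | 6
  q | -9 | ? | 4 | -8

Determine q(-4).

-212/99

The 3 known values determine q uniquely (degree ≤ 2).
Evaluate each Lagrange basis at w = -4:
L_0(-4) = (-8)·(-10)/[(-9)·(-11)] = 80/99
L_1(-4) = (1)·(-10)/[(9)·(-2)] = 5/9
L_2(-4) = (1)·(-8)/[(11)·(2)] = -4/11
Sum: (-9)·(80/99) + 4·(5/9) + (-8)·(-4/11) = -212/99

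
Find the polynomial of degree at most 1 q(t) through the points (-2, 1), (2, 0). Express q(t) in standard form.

L_0(t) = (t - 2) / [-4] = -(1/4)t + 1/2
L_1(t) = (t + 2) / [4] = (1/4)t + 1/2
q(t) = 1·L_0 + 0·L_1
  1·L_0(t) = -(1/4)t + 1/2
  0·L_1(t) = 0
Adding term by term: -(1/4)t + 1/2

q(t) = -(1/4)t + 1/2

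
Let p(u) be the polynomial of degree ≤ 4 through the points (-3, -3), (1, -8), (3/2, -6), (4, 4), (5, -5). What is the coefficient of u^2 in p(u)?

155/84

Build the Lagrange basis polynomials:
L_0(u) = (u - 1)(u - 3/2)(u - 4)(u - 5) / [1008] = (1/1008)u^4 - (23/2016)u^3 + (11/252)u^2 - (127/2016)u + 5/168
L_1(u) = (u + 3)(u - 3/2)(u - 4)(u - 5) / [-24] = -(1/24)u^4 + (5/16)u^3 - (1/12)u^2 - (47/16)u + 15/4
L_2(u) = (u + 3)(u - 1)(u - 4)(u - 5) / [315/16] = (16/315)u^4 - (16/45)u^3 - (16/315)u^2 + (1072/315)u - 64/21
L_3(u) = (u + 3)(u - 1)(u - 3/2)(u - 5) / [-105/2] = -(2/105)u^4 + (3/35)u^3 + (17/105)u^2 - (23/35)u + 3/7
L_4(u) = (u + 3)(u - 1)(u - 3/2)(u - 4) / [112] = (1/112)u^4 - (1/32)u^3 - (1/14)u^2 + (57/224)u - 9/56
p(u) = (-3)·L_0 + (-8)·L_1 + (-6)·L_2 + 4·L_3 + (-5)·L_4
Only the coefficient of u^2 is needed; take it from each L_i and combine:
(-3)·(11/252) + (-8)·(-1/12) + (-6)·(-16/315) + 4·(17/105) + (-5)·(-1/14) = 155/84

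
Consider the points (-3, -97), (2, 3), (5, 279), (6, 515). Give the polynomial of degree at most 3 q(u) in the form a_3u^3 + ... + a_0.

q(u) = 3u^3 - 3u^2 - 4u - 1

L_0(u) = (u - 2)(u - 5)(u - 6) / [-360] = -(1/360)u^3 + (13/360)u^2 - (13/90)u + 1/6
L_1(u) = (u + 3)(u - 5)(u - 6) / [60] = (1/60)u^3 - (2/15)u^2 - (1/20)u + 3/2
L_2(u) = (u + 3)(u - 2)(u - 6) / [-24] = -(1/24)u^3 + (5/24)u^2 + (1/2)u - 3/2
L_3(u) = (u + 3)(u - 2)(u - 5) / [36] = (1/36)u^3 - (1/9)u^2 - (11/36)u + 5/6
q(u) = (-97)·L_0 + 3·L_1 + 279·L_2 + 515·L_3
  (-97)·L_0(u) = (97/360)u^3 - (1261/360)u^2 + (1261/90)u - 97/6
  3·L_1(u) = (1/20)u^3 - (2/5)u^2 - (3/20)u + 9/2
  279·L_2(u) = -(93/8)u^3 + (465/8)u^2 + (279/2)u - 837/2
  515·L_3(u) = (515/36)u^3 - (515/9)u^2 - (5665/36)u + 2575/6
Adding term by term: 3u^3 - 3u^2 - 4u - 1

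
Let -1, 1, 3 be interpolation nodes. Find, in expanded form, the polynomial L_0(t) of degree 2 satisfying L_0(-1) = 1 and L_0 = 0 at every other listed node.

L_0(t) = (1/8)t^2 - (1/2)t + 3/8

L_0(t) = (t - 1)(t - 3) / [(-2)·(-4)]
       = (t^2 - 4t + 3) / (8)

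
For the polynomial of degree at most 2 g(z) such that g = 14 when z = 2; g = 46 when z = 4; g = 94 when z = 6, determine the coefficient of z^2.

The leading coefficient equals the top divided difference g[2,4,6].
g[2,4] = (46 - 14) / (4 - 2) = 16
g[4,6] = (94 - 46) / (6 - 4) = 24
g[2,4,6] = (24 - 16) / (6 - 2) = 2

2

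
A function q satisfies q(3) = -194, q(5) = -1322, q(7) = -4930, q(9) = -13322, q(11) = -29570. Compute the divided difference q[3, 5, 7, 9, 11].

-2

q[3,5] = (-1322 - (-194)) / (5 - 3) = -564
q[5,7] = (-4930 - (-1322)) / (7 - 5) = -1804
q[7,9] = (-13322 - (-4930)) / (9 - 7) = -4196
q[9,11] = (-29570 - (-13322)) / (11 - 9) = -8124
q[3,5,7] = (-1804 - (-564)) / (7 - 3) = -310
q[5,7,9] = (-4196 - (-1804)) / (9 - 5) = -598
q[7,9,11] = (-8124 - (-4196)) / (11 - 7) = -982
q[3,5,7,9] = (-598 - (-310)) / (9 - 3) = -48
q[5,7,9,11] = (-982 - (-598)) / (11 - 5) = -64
q[3,5,7,9,11] = (-64 - (-48)) / (11 - 3) = -2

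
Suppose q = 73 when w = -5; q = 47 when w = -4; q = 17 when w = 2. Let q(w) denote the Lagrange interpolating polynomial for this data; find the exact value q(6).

L_0(6) = (10)·(4)/[(-1)·(-7)] = 40/7
L_1(6) = (11)·(4)/[(1)·(-6)] = -22/3
L_2(6) = (11)·(10)/[(7)·(6)] = 55/21
Sum: 73·(40/7) + 47·(-22/3) + 17·(55/21) = 117

117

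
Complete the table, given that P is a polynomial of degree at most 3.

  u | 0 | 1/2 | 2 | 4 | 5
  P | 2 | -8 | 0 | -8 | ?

The 4 known values determine P uniquely (degree ≤ 3).
L_0(5) = (9/2)·(3)·(1)/[(-1/2)·(-2)·(-4)] = -27/8
L_1(5) = (5)·(3)·(1)/[(1/2)·(-3/2)·(-7/2)] = 40/7
L_2(5) = (5)·(9/2)·(1)/[(2)·(3/2)·(-2)] = -15/4
L_3(5) = (5)·(9/2)·(3)/[(4)·(7/2)·(2)] = 135/56
Sum: 2·(-27/8) + (-8)·(40/7) + 0 + (-8)·(135/56) = -287/4

-287/4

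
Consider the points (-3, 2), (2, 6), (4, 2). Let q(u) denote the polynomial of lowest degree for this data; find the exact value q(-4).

-6/5

Using Newton's divided-difference form:
q[-3,2] = (6 - 2) / (2 - (-3)) = 4/5
q[2,4] = (2 - 6) / (4 - 2) = -2
q[-3,2,4] = (-2 - 4/5) / (4 - (-3)) = -2/5
q(-4) = 2 + (4/5)·(-1) + (-2/5)·(-1)·(-6) = -6/5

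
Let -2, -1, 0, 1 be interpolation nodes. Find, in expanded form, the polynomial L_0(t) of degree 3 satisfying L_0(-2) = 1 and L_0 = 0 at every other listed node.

L_0(t) = -(1/6)t^3 + (1/6)t

L_0(t) = (t + 1)t(t - 1) / [(-1)·(-2)·(-3)]
       = (t^3 - t) / (-6)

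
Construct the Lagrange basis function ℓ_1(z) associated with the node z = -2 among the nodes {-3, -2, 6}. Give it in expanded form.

ℓ_1(z) = (z + 3)(z - 6) / [(1)·(-8)]
       = (z^2 - 3z - 18) / (-8)

ℓ_1(z) = -(1/8)z^2 + (3/8)z + 9/4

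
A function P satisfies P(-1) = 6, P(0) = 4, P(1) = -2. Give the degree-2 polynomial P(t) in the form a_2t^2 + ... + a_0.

Newton's divided differences:
P[-1,0] = (4 - 6) / (0 - (-1)) = -2
P[0,1] = (-2 - 4) / (1 - 0) = -6
P[-1,0,1] = (-6 - (-2)) / (1 - (-1)) = -2
P(t) = 6 + (-2)·(t + 1) + (-2)·(t + 1)t
Expanding: P(t) = -2t^2 - 4t + 4

P(t) = -2t^2 - 4t + 4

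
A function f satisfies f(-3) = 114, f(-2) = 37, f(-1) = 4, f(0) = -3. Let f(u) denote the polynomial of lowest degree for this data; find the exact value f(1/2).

-19/8

Evaluate each Lagrange basis at u = 1/2:
L_0(1/2) = (5/2)·(3/2)·(1/2)/[(-1)·(-2)·(-3)] = -5/16
L_1(1/2) = (7/2)·(3/2)·(1/2)/[(1)·(-1)·(-2)] = 21/16
L_2(1/2) = (7/2)·(5/2)·(1/2)/[(2)·(1)·(-1)] = -35/16
L_3(1/2) = (7/2)·(5/2)·(3/2)/[(3)·(2)·(1)] = 35/16
Sum: 114·(-5/16) + 37·(21/16) + 4·(-35/16) + (-3)·(35/16) = -19/8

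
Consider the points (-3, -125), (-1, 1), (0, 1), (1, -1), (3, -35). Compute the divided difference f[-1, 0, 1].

-1

f[-1,0] = (1 - 1) / (0 - (-1)) = 0
f[0,1] = (-1 - 1) / (1 - 0) = -2
f[-1,0,1] = (-2 - 0) / (1 - (-1)) = -1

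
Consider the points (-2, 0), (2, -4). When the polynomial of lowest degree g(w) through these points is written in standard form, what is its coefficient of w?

The leading coefficient equals the top divided difference g[-2,2].
g[-2,2] = (-4 - 0) / (2 - (-2)) = -1

-1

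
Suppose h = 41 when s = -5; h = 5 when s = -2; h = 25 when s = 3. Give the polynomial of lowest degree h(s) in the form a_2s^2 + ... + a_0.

h(s) = 2s^2 + 2s + 1

L_0(s) = (s + 2)(s - 3) / [24] = (1/24)s^2 - (1/24)s - 1/4
L_1(s) = (s + 5)(s - 3) / [-15] = -(1/15)s^2 - (2/15)s + 1
L_2(s) = (s + 5)(s + 2) / [40] = (1/40)s^2 + (7/40)s + 1/4
h(s) = 41·L_0 + 5·L_1 + 25·L_2
  41·L_0(s) = (41/24)s^2 - (41/24)s - 41/4
  5·L_1(s) = -(1/3)s^2 - (2/3)s + 5
  25·L_2(s) = (5/8)s^2 + (35/8)s + 25/4
Adding term by term: 2s^2 + 2s + 1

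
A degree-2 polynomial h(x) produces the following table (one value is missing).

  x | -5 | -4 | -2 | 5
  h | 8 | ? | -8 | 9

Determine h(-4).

39/35

The 3 known values determine h uniquely (degree ≤ 2).
Evaluate each Lagrange basis at x = -4:
L_0(-4) = (-2)·(-9)/[(-3)·(-10)] = 3/5
L_1(-4) = (1)·(-9)/[(3)·(-7)] = 3/7
L_2(-4) = (1)·(-2)/[(10)·(7)] = -1/35
Sum: 8·(3/5) + (-8)·(3/7) + 9·(-1/35) = 39/35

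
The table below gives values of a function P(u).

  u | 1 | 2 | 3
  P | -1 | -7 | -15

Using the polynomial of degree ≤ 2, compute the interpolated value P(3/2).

Evaluate each Lagrange basis at u = 3/2:
L_0(3/2) = (-1/2)·(-3/2)/[(-1)·(-2)] = 3/8
L_1(3/2) = (1/2)·(-3/2)/[(1)·(-1)] = 3/4
L_2(3/2) = (1/2)·(-1/2)/[(2)·(1)] = -1/8
Sum: (-1)·(3/8) + (-7)·(3/4) + (-15)·(-1/8) = -15/4

-15/4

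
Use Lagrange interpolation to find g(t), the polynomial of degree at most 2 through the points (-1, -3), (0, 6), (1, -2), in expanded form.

g(t) = -(17/2)t^2 + (1/2)t + 6

L_0(t) = t(t - 1) / [2] = (1/2)t^2 - (1/2)t
L_1(t) = (t + 1)(t - 1) / [-1] = -t^2 + 1
L_2(t) = (t + 1)t / [2] = (1/2)t^2 + (1/2)t
g(t) = (-3)·L_0 + 6·L_1 + (-2)·L_2
  (-3)·L_0(t) = -(3/2)t^2 + (3/2)t
  6·L_1(t) = -6t^2 + 6
  (-2)·L_2(t) = -t^2 - t
Adding term by term: -(17/2)t^2 + (1/2)t + 6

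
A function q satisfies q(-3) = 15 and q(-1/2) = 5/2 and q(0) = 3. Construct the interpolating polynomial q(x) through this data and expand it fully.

Newton's divided differences:
q[-3,-1/2] = (5/2 - 15) / (-1/2 - (-3)) = -5
q[-1/2,0] = (3 - 5/2) / (0 - (-1/2)) = 1
q[-3,-1/2,0] = (1 - (-5)) / (0 - (-3)) = 2
q(x) = 15 + (-5)·(x + 3) + 2·(x + 3)(x + 1/2)
Expanding: q(x) = 2x^2 + 2x + 3

q(x) = 2x^2 + 2x + 3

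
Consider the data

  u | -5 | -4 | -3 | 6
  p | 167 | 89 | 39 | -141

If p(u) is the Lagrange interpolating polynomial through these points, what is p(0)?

Evaluate each Lagrange basis at u = 0:
L_0(0) = (4)·(3)·(-6)/[(-1)·(-2)·(-11)] = 36/11
L_1(0) = (5)·(3)·(-6)/[(1)·(-1)·(-10)] = -9
L_2(0) = (5)·(4)·(-6)/[(2)·(1)·(-9)] = 20/3
L_3(0) = (5)·(4)·(3)/[(11)·(10)·(9)] = 2/33
Sum: 167·(36/11) + 89·(-9) + 39·(20/3) + (-141)·(2/33) = -3

-3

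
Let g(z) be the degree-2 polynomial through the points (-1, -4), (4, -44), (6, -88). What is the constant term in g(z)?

Build the Lagrange basis polynomials:
L_0(z) = (z - 4)(z - 6) / [35] = (1/35)z^2 - (2/7)z + 24/35
L_1(z) = (z + 1)(z - 6) / [-10] = -(1/10)z^2 + (1/2)z + 3/5
L_2(z) = (z + 1)(z - 4) / [14] = (1/14)z^2 - (3/14)z - 2/7
g(z) = (-4)·L_0 + (-44)·L_1 + (-88)·L_2
Only the constant term is needed; take it from each L_i and combine:
(-4)·(24/35) + (-44)·(3/5) + (-88)·(-2/7) = -4

-4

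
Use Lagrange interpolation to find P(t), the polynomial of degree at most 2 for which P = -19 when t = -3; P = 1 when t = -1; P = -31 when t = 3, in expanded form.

L_0(t) = (t + 1)(t - 3) / [12] = (1/12)t^2 - (1/6)t - 1/4
L_1(t) = (t + 3)(t - 3) / [-8] = -(1/8)t^2 + 9/8
L_2(t) = (t + 3)(t + 1) / [24] = (1/24)t^2 + (1/6)t + 1/8
P(t) = (-19)·L_0 + 1·L_1 + (-31)·L_2
  (-19)·L_0(t) = -(19/12)t^2 + (19/6)t + 19/4
  1·L_1(t) = -(1/8)t^2 + 9/8
  (-31)·L_2(t) = -(31/24)t^2 - (31/6)t - 31/8
Adding term by term: -3t^2 - 2t + 2

P(t) = -3t^2 - 2t + 2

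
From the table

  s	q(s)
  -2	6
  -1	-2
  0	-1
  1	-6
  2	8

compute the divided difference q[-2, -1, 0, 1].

-5/2

q[-2,-1] = (-2 - 6) / (-1 - (-2)) = -8
q[-1,0] = (-1 - (-2)) / (0 - (-1)) = 1
q[0,1] = (-6 - (-1)) / (1 - 0) = -5
q[-2,-1,0] = (1 - (-8)) / (0 - (-2)) = 9/2
q[-1,0,1] = (-5 - 1) / (1 - (-1)) = -3
q[-2,-1,0,1] = (-3 - 9/2) / (1 - (-2)) = -5/2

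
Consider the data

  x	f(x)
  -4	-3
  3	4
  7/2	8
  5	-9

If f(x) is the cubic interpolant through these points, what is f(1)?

L_0(1) = (-2)·(-5/2)·(-4)/[(-7)·(-15/2)·(-9)] = 8/189
L_1(1) = (5)·(-5/2)·(-4)/[(7)·(-1/2)·(-2)] = 50/7
L_2(1) = (5)·(-2)·(-4)/[(15/2)·(1/2)·(-3/2)] = -64/9
L_3(1) = (5)·(-2)·(-5/2)/[(9)·(2)·(3/2)] = 25/27
Sum: (-3)·(8/189) + 4·(50/7) + 8·(-64/9) + (-9)·(25/27) = -331/9

-331/9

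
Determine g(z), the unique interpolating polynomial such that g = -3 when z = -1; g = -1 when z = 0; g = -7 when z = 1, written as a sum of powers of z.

L_0(z) = z(z - 1) / [2] = (1/2)z^2 - (1/2)z
L_1(z) = (z + 1)(z - 1) / [-1] = -z^2 + 1
L_2(z) = (z + 1)z / [2] = (1/2)z^2 + (1/2)z
g(z) = (-3)·L_0 + (-1)·L_1 + (-7)·L_2
  (-3)·L_0(z) = -(3/2)z^2 + (3/2)z
  (-1)·L_1(z) = z^2 - 1
  (-7)·L_2(z) = -(7/2)z^2 - (7/2)z
Adding term by term: -4z^2 - 2z - 1

g(z) = -4z^2 - 2z - 1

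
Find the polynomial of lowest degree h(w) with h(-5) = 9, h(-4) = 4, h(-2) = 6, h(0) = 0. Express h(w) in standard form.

h(w) = -(3/5)w^3 - (23/5)w^2 - (49/5)w

Build the Lagrange basis polynomials:
L_0(w) = (w + 4)(w + 2)w / [-15] = -(1/15)w^3 - (2/5)w^2 - (8/15)w
L_1(w) = (w + 5)(w + 2)w / [8] = (1/8)w^3 + (7/8)w^2 + (5/4)w
L_2(w) = (w + 5)(w + 4)w / [-12] = -(1/12)w^3 - (3/4)w^2 - (5/3)w
L_3(w) = (w + 5)(w + 4)(w + 2) / [40] = (1/40)w^3 + (11/40)w^2 + (19/20)w + 1
h(w) = 9·L_0 + 4·L_1 + 6·L_2 + 0·L_3
  9·L_0(w) = -(3/5)w^3 - (18/5)w^2 - (24/5)w
  4·L_1(w) = (1/2)w^3 + (7/2)w^2 + 5w
  6·L_2(w) = -(1/2)w^3 - (9/2)w^2 - 10w
  0·L_3(w) = 0
Adding term by term: -(3/5)w^3 - (23/5)w^2 - (49/5)w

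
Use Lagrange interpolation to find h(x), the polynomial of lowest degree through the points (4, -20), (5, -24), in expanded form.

L_0(x) = (x - 5) / [-1] = -x + 5
L_1(x) = (x - 4) / [1] = x - 4
h(x) = (-20)·L_0 + (-24)·L_1
  (-20)·L_0(x) = 20x - 100
  (-24)·L_1(x) = -24x + 96
Adding term by term: -4x - 4

h(x) = -4x - 4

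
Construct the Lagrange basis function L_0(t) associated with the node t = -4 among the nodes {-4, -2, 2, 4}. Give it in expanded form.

L_0(t) = -(1/96)t^3 + (1/24)t^2 + (1/24)t - 1/6

L_0(t) = (t + 2)(t - 2)(t - 4) / [(-2)·(-6)·(-8)]
       = (t^3 - 4t^2 - 4t + 16) / (-96)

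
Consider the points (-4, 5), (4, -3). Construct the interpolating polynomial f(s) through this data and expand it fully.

L_0(s) = (s - 4) / [-8] = -(1/8)s + 1/2
L_1(s) = (s + 4) / [8] = (1/8)s + 1/2
f(s) = 5·L_0 + (-3)·L_1
  5·L_0(s) = -(5/8)s + 5/2
  (-3)·L_1(s) = -(3/8)s - 3/2
Adding term by term: -s + 1

f(s) = -s + 1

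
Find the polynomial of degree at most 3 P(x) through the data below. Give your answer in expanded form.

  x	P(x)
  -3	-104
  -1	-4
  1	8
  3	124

P(x) = 4x^3 + x^2 + 2x + 1

L_0(x) = (x + 1)(x - 1)(x - 3) / [-48] = -(1/48)x^3 + (1/16)x^2 + (1/48)x - 1/16
L_1(x) = (x + 3)(x - 1)(x - 3) / [16] = (1/16)x^3 - (1/16)x^2 - (9/16)x + 9/16
L_2(x) = (x + 3)(x + 1)(x - 3) / [-16] = -(1/16)x^3 - (1/16)x^2 + (9/16)x + 9/16
L_3(x) = (x + 3)(x + 1)(x - 1) / [48] = (1/48)x^3 + (1/16)x^2 - (1/48)x - 1/16
P(x) = (-104)·L_0 + (-4)·L_1 + 8·L_2 + 124·L_3
  (-104)·L_0(x) = (13/6)x^3 - (13/2)x^2 - (13/6)x + 13/2
  (-4)·L_1(x) = -(1/4)x^3 + (1/4)x^2 + (9/4)x - 9/4
  8·L_2(x) = -(1/2)x^3 - (1/2)x^2 + (9/2)x + 9/2
  124·L_3(x) = (31/12)x^3 + (31/4)x^2 - (31/12)x - 31/4
Adding term by term: 4x^3 + x^2 + 2x + 1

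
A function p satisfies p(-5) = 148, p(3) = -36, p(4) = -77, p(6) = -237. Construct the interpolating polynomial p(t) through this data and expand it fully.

Build the Lagrange basis polynomials:
L_0(t) = (t - 3)(t - 4)(t - 6) / [-792] = -(1/792)t^3 + (13/792)t^2 - (3/44)t + 1/11
L_1(t) = (t + 5)(t - 4)(t - 6) / [24] = (1/24)t^3 - (5/24)t^2 - (13/12)t + 5
L_2(t) = (t + 5)(t - 3)(t - 6) / [-18] = -(1/18)t^3 + (2/9)t^2 + (3/2)t - 5
L_3(t) = (t + 5)(t - 3)(t - 4) / [66] = (1/66)t^3 - (1/33)t^2 - (23/66)t + 10/11
p(t) = 148·L_0 + (-36)·L_1 + (-77)·L_2 + (-237)·L_3
  148·L_0(t) = -(37/198)t^3 + (481/198)t^2 - (111/11)t + 148/11
  (-36)·L_1(t) = -(3/2)t^3 + (15/2)t^2 + 39t - 180
  (-77)·L_2(t) = (77/18)t^3 - (154/9)t^2 - (231/2)t + 385
  (-237)·L_3(t) = -(79/22)t^3 + (79/11)t^2 + (1817/22)t - 2370/11
Adding term by term: -t^3 - 4t + 3

p(t) = -t^3 - 4t + 3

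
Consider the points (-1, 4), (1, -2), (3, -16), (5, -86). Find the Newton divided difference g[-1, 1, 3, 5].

g[-1,1] = (-2 - 4) / (1 - (-1)) = -3
g[1,3] = (-16 - (-2)) / (3 - 1) = -7
g[3,5] = (-86 - (-16)) / (5 - 3) = -35
g[-1,1,3] = (-7 - (-3)) / (3 - (-1)) = -1
g[1,3,5] = (-35 - (-7)) / (5 - 1) = -7
g[-1,1,3,5] = (-7 - (-1)) / (5 - (-1)) = -1

-1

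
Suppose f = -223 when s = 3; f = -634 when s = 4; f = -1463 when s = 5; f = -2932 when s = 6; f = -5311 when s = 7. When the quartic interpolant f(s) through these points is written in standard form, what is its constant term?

2

Build the Lagrange basis polynomials:
L_0(s) = (s - 4)(s - 5)(s - 6)(s - 7) / [24] = (1/24)s^4 - (11/12)s^3 + (179/24)s^2 - (319/12)s + 35
L_1(s) = (s - 3)(s - 5)(s - 6)(s - 7) / [-6] = -(1/6)s^4 + (7/2)s^3 - (161/6)s^2 + (177/2)s - 105
L_2(s) = (s - 3)(s - 4)(s - 6)(s - 7) / [4] = (1/4)s^4 - 5s^3 + (145/4)s^2 - (225/2)s + 126
L_3(s) = (s - 3)(s - 4)(s - 5)(s - 7) / [-6] = -(1/6)s^4 + (19/6)s^3 - (131/6)s^2 + (389/6)s - 70
L_4(s) = (s - 3)(s - 4)(s - 5)(s - 6) / [24] = (1/24)s^4 - (3/4)s^3 + (119/24)s^2 - (57/4)s + 15
f(s) = (-223)·L_0 + (-634)·L_1 + (-1463)·L_2 + (-2932)·L_3 + (-5311)·L_4
Only the constant term is needed; take it from each L_i and combine:
(-223)·(35) + (-634)·(-105) + (-1463)·(126) + (-2932)·(-70) + (-5311)·(15) = 2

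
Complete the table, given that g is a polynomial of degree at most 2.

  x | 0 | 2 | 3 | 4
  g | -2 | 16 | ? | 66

37

The 3 known values determine g uniquely (degree ≤ 2).
L_0(3) = (1)·(-1)/[(-2)·(-4)] = -1/8
L_1(3) = (3)·(-1)/[(2)·(-2)] = 3/4
L_2(3) = (3)·(1)/[(4)·(2)] = 3/8
Sum: (-2)·(-1/8) + 16·(3/4) + 66·(3/8) = 37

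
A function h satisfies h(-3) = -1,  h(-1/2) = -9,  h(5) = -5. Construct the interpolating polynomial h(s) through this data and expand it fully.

L_0(s) = (s + 1/2)(s - 5) / [20] = (1/20)s^2 - (9/40)s - 1/8
L_1(s) = (s + 3)(s - 5) / [-55/4] = -(4/55)s^2 + (8/55)s + 12/11
L_2(s) = (s + 3)(s + 1/2) / [44] = (1/44)s^2 + (7/88)s + 3/88
h(s) = (-1)·L_0 + (-9)·L_1 + (-5)·L_2
  (-1)·L_0(s) = -(1/20)s^2 + (9/40)s + 1/8
  (-9)·L_1(s) = (36/55)s^2 - (72/55)s - 108/11
  (-5)·L_2(s) = -(5/44)s^2 - (35/88)s - 15/88
Adding term by term: (27/55)s^2 - (163/110)s - 217/22

h(s) = (27/55)s^2 - (163/110)s - 217/22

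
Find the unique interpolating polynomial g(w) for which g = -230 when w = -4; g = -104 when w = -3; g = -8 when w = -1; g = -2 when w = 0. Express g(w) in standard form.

L_0(w) = (w + 3)(w + 1)w / [-12] = -(1/12)w^3 - (1/3)w^2 - (1/4)w
L_1(w) = (w + 4)(w + 1)w / [6] = (1/6)w^3 + (5/6)w^2 + (2/3)w
L_2(w) = (w + 4)(w + 3)w / [-6] = -(1/6)w^3 - (7/6)w^2 - 2w
L_3(w) = (w + 4)(w + 3)(w + 1) / [12] = (1/12)w^3 + (2/3)w^2 + (19/12)w + 1
g(w) = (-230)·L_0 + (-104)·L_1 + (-8)·L_2 + (-2)·L_3
  (-230)·L_0(w) = (115/6)w^3 + (230/3)w^2 + (115/2)w
  (-104)·L_1(w) = -(52/3)w^3 - (260/3)w^2 - (208/3)w
  (-8)·L_2(w) = (4/3)w^3 + (28/3)w^2 + 16w
  (-2)·L_3(w) = -(1/6)w^3 - (4/3)w^2 - (19/6)w - 2
Adding term by term: 3w^3 - 2w^2 + w - 2

g(w) = 3w^3 - 2w^2 + w - 2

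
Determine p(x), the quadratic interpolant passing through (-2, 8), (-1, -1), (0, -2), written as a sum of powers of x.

Build the Lagrange basis polynomials:
L_0(x) = (x + 1)x / [2] = (1/2)x^2 + (1/2)x
L_1(x) = (x + 2)x / [-1] = -x^2 - 2x
L_2(x) = (x + 2)(x + 1) / [2] = (1/2)x^2 + (3/2)x + 1
p(x) = 8·L_0 + (-1)·L_1 + (-2)·L_2
  8·L_0(x) = 4x^2 + 4x
  (-1)·L_1(x) = x^2 + 2x
  (-2)·L_2(x) = -x^2 - 3x - 2
Adding term by term: 4x^2 + 3x - 2

p(x) = 4x^2 + 3x - 2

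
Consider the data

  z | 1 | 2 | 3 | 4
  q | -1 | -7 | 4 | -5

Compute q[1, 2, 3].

q[1,2] = (-7 - (-1)) / (2 - 1) = -6
q[2,3] = (4 - (-7)) / (3 - 2) = 11
q[1,2,3] = (11 - (-6)) / (3 - 1) = 17/2

17/2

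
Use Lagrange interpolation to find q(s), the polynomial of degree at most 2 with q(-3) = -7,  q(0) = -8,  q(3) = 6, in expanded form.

Build the Lagrange basis polynomials:
L_0(s) = s(s - 3) / [18] = (1/18)s^2 - (1/6)s
L_1(s) = (s + 3)(s - 3) / [-9] = -(1/9)s^2 + 1
L_2(s) = (s + 3)s / [18] = (1/18)s^2 + (1/6)s
q(s) = (-7)·L_0 + (-8)·L_1 + 6·L_2
  (-7)·L_0(s) = -(7/18)s^2 + (7/6)s
  (-8)·L_1(s) = (8/9)s^2 - 8
  6·L_2(s) = (1/3)s^2 + s
Adding term by term: (5/6)s^2 + (13/6)s - 8

q(s) = (5/6)s^2 + (13/6)s - 8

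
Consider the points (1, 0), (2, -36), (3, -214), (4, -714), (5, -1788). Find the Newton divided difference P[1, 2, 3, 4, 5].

-3

P[1,2] = (-36 - 0) / (2 - 1) = -36
P[2,3] = (-214 - (-36)) / (3 - 2) = -178
P[3,4] = (-714 - (-214)) / (4 - 3) = -500
P[4,5] = (-1788 - (-714)) / (5 - 4) = -1074
P[1,2,3] = (-178 - (-36)) / (3 - 1) = -71
P[2,3,4] = (-500 - (-178)) / (4 - 2) = -161
P[3,4,5] = (-1074 - (-500)) / (5 - 3) = -287
P[1,2,3,4] = (-161 - (-71)) / (4 - 1) = -30
P[2,3,4,5] = (-287 - (-161)) / (5 - 2) = -42
P[1,2,3,4,5] = (-42 - (-30)) / (5 - 1) = -3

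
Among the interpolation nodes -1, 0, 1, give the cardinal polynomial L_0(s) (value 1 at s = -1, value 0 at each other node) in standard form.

L_0(s) = (1/2)s^2 - (1/2)s

L_0(s) = s(s - 1) / [(-1)·(-2)]
       = (s^2 - s) / (2)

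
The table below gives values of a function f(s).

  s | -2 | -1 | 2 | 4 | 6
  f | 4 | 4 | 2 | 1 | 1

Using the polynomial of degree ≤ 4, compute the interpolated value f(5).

141/160

Evaluate each Lagrange basis at s = 5:
L_0(5) = (6)·(3)·(1)·(-1)/[(-1)·(-4)·(-6)·(-8)] = -3/32
L_1(5) = (7)·(3)·(1)·(-1)/[(1)·(-3)·(-5)·(-7)] = 1/5
L_2(5) = (7)·(6)·(1)·(-1)/[(4)·(3)·(-2)·(-4)] = -7/16
L_3(5) = (7)·(6)·(3)·(-1)/[(6)·(5)·(2)·(-2)] = 21/20
L_4(5) = (7)·(6)·(3)·(1)/[(8)·(7)·(4)·(2)] = 9/32
Sum: 4·(-3/32) + 4·(1/5) + 2·(-7/16) + 1·(21/20) + 1·(9/32) = 141/160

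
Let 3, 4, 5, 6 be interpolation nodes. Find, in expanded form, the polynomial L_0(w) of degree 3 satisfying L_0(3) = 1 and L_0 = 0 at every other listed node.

L_0(w) = -(1/6)w^3 + (5/2)w^2 - (37/3)w + 20

L_0(w) = (w - 4)(w - 5)(w - 6) / [(-1)·(-2)·(-3)]
       = (w^3 - 15w^2 + 74w - 120) / (-6)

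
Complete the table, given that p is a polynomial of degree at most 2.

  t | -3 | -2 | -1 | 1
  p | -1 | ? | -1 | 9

-9/4

The 3 known values determine p uniquely (degree ≤ 2).
Evaluate each Lagrange basis at t = -2:
L_0(-2) = (-1)·(-3)/[(-2)·(-4)] = 3/8
L_1(-2) = (1)·(-3)/[(2)·(-2)] = 3/4
L_2(-2) = (1)·(-1)/[(4)·(2)] = -1/8
Sum: (-1)·(3/8) + (-1)·(3/4) + 9·(-1/8) = -9/4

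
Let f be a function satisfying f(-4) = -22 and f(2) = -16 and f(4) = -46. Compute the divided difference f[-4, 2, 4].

-2

f[-4,2] = (-16 - (-22)) / (2 - (-4)) = 1
f[2,4] = (-46 - (-16)) / (4 - 2) = -15
f[-4,2,4] = (-15 - 1) / (4 - (-4)) = -2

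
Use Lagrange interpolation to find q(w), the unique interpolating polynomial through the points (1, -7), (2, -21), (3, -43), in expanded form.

q(w) = -4w^2 - 2w - 1

Build the Lagrange basis polynomials:
L_0(w) = (w - 2)(w - 3) / [2] = (1/2)w^2 - (5/2)w + 3
L_1(w) = (w - 1)(w - 3) / [-1] = -w^2 + 4w - 3
L_2(w) = (w - 1)(w - 2) / [2] = (1/2)w^2 - (3/2)w + 1
q(w) = (-7)·L_0 + (-21)·L_1 + (-43)·L_2
  (-7)·L_0(w) = -(7/2)w^2 + (35/2)w - 21
  (-21)·L_1(w) = 21w^2 - 84w + 63
  (-43)·L_2(w) = -(43/2)w^2 + (129/2)w - 43
Adding term by term: -4w^2 - 2w - 1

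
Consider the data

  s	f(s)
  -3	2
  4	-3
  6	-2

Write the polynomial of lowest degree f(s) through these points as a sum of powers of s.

f(s) = (17/126)s^2 - (107/126)s - 37/21

Newton's divided differences:
f[-3,4] = (-3 - 2) / (4 - (-3)) = -5/7
f[4,6] = (-2 - (-3)) / (6 - 4) = 1/2
f[-3,4,6] = (1/2 - (-5/7)) / (6 - (-3)) = 17/126
f(s) = 2 + (-5/7)·(s + 3) + (17/126)·(s + 3)(s - 4)
Expanding: f(s) = (17/126)s^2 - (107/126)s - 37/21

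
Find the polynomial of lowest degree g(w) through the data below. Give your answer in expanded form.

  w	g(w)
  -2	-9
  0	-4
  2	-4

Build the Lagrange basis polynomials:
L_0(w) = w(w - 2) / [8] = (1/8)w^2 - (1/4)w
L_1(w) = (w + 2)(w - 2) / [-4] = -(1/4)w^2 + 1
L_2(w) = (w + 2)w / [8] = (1/8)w^2 + (1/4)w
g(w) = (-9)·L_0 + (-4)·L_1 + (-4)·L_2
  (-9)·L_0(w) = -(9/8)w^2 + (9/4)w
  (-4)·L_1(w) = w^2 - 4
  (-4)·L_2(w) = -(1/2)w^2 - w
Adding term by term: -(5/8)w^2 + (5/4)w - 4

g(w) = -(5/8)w^2 + (5/4)w - 4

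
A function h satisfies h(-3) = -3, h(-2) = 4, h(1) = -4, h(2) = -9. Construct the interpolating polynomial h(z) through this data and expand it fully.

h(z) = (11/30)z^3 - (19/20)z^2 - (283/60)z + 13/10

Newton's divided differences:
h[-3,-2] = (4 - (-3)) / (-2 - (-3)) = 7
h[-2,1] = (-4 - 4) / (1 - (-2)) = -8/3
h[1,2] = (-9 - (-4)) / (2 - 1) = -5
h[-3,-2,1] = (-8/3 - 7) / (1 - (-3)) = -29/12
h[-2,1,2] = (-5 - (-8/3)) / (2 - (-2)) = -7/12
h[-3,-2,1,2] = (-7/12 - (-29/12)) / (2 - (-3)) = 11/30
h(z) = -3 + 7·(z + 3) + (-29/12)·(z + 3)(z + 2) + (11/30)·(z + 3)(z + 2)(z - 1)
Expanding: h(z) = (11/30)z^3 - (19/20)z^2 - (283/60)z + 13/10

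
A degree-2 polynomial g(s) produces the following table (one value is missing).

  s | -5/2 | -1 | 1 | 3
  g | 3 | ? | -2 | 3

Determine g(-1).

The 3 known values determine g uniquely (degree ≤ 2).
L_0(-1) = (-2)·(-4)/[(-7/2)·(-11/2)] = 32/77
L_1(-1) = (3/2)·(-4)/[(7/2)·(-2)] = 6/7
L_2(-1) = (3/2)·(-2)/[(11/2)·(2)] = -3/11
Sum: 3·(32/77) + (-2)·(6/7) + 3·(-3/11) = -9/7

-9/7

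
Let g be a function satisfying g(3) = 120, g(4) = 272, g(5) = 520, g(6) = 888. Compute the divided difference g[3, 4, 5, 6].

g[3,4] = (272 - 120) / (4 - 3) = 152
g[4,5] = (520 - 272) / (5 - 4) = 248
g[5,6] = (888 - 520) / (6 - 5) = 368
g[3,4,5] = (248 - 152) / (5 - 3) = 48
g[4,5,6] = (368 - 248) / (6 - 4) = 60
g[3,4,5,6] = (60 - 48) / (6 - 3) = 4

4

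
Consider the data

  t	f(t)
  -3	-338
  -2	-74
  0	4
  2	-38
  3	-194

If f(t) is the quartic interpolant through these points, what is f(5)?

Evaluate each Lagrange basis at t = 5:
L_0(5) = (7)·(5)·(3)·(2)/[(-1)·(-3)·(-5)·(-6)] = 7/3
L_1(5) = (8)·(5)·(3)·(2)/[(1)·(-2)·(-4)·(-5)] = -6
L_2(5) = (8)·(7)·(3)·(2)/[(3)·(2)·(-2)·(-3)] = 28/3
L_3(5) = (8)·(7)·(5)·(2)/[(5)·(4)·(2)·(-1)] = -14
L_4(5) = (8)·(7)·(5)·(3)/[(6)·(5)·(3)·(1)] = 28/3
Sum: (-338)·(7/3) + (-74)·(-6) + 4·(28/3) + (-38)·(-14) + (-194)·(28/3) = -1586

-1586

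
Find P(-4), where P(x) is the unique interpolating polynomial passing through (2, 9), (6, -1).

24

L_0(-4) = (-10)/[(-4)] = 5/2
L_1(-4) = (-6)/[(4)] = -3/2
Sum: 9·(5/2) + (-1)·(-3/2) = 24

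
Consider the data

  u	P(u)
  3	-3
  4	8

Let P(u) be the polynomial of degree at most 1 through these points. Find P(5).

19

L_0(5) = (1)/[(-1)] = -1
L_1(5) = (2)/[(1)] = 2
Sum: (-3)·(-1) + 8·(2) = 19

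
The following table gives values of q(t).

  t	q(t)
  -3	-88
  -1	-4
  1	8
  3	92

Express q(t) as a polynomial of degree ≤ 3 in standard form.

Newton's divided differences:
q[-3,-1] = (-4 - (-88)) / (-1 - (-3)) = 42
q[-1,1] = (8 - (-4)) / (1 - (-1)) = 6
q[1,3] = (92 - 8) / (3 - 1) = 42
q[-3,-1,1] = (6 - 42) / (1 - (-3)) = -9
q[-1,1,3] = (42 - 6) / (3 - (-1)) = 9
q[-3,-1,1,3] = (9 - (-9)) / (3 - (-3)) = 3
q(t) = -88 + 42·(t + 3) + (-9)·(t + 3)(t + 1) + 3·(t + 3)(t + 1)(t - 1)
Expanding: q(t) = 3t^3 + 3t + 2

q(t) = 3t^3 + 3t + 2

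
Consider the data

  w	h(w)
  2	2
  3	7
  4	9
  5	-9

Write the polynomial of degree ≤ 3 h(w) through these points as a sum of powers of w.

Newton's divided differences:
h[2,3] = (7 - 2) / (3 - 2) = 5
h[3,4] = (9 - 7) / (4 - 3) = 2
h[4,5] = (-9 - 9) / (5 - 4) = -18
h[2,3,4] = (2 - 5) / (4 - 2) = -3/2
h[3,4,5] = (-18 - 2) / (5 - 3) = -10
h[2,3,4,5] = (-10 - (-3/2)) / (5 - 2) = -17/6
h(w) = 2 + 5·(w - 2) + (-3/2)·(w - 2)(w - 3) + (-17/6)·(w - 2)(w - 3)(w - 4)
Expanding: h(w) = -(17/6)w^3 + 24w^2 - (367/6)w + 51

h(w) = -(17/6)w^3 + 24w^2 - (367/6)w + 51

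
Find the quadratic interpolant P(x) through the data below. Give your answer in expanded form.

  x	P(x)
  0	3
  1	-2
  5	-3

P(x) = (19/20)x^2 - (119/20)x + 3

Build the Lagrange basis polynomials:
L_0(x) = (x - 1)(x - 5) / [5] = (1/5)x^2 - (6/5)x + 1
L_1(x) = x(x - 5) / [-4] = -(1/4)x^2 + (5/4)x
L_2(x) = x(x - 1) / [20] = (1/20)x^2 - (1/20)x
P(x) = 3·L_0 + (-2)·L_1 + (-3)·L_2
  3·L_0(x) = (3/5)x^2 - (18/5)x + 3
  (-2)·L_1(x) = (1/2)x^2 - (5/2)x
  (-3)·L_2(x) = -(3/20)x^2 + (3/20)x
Adding term by term: (19/20)x^2 - (119/20)x + 3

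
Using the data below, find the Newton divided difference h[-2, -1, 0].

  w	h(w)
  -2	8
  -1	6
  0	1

h[-2,-1] = (6 - 8) / (-1 - (-2)) = -2
h[-1,0] = (1 - 6) / (0 - (-1)) = -5
h[-2,-1,0] = (-5 - (-2)) / (0 - (-2)) = -3/2

-3/2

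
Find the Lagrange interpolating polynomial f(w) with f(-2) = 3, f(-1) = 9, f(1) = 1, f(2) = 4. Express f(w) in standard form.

L_0(w) = (w + 1)(w - 1)(w - 2) / [-12] = -(1/12)w^3 + (1/6)w^2 + (1/12)w - 1/6
L_1(w) = (w + 2)(w - 1)(w - 2) / [6] = (1/6)w^3 - (1/6)w^2 - (2/3)w + 2/3
L_2(w) = (w + 2)(w + 1)(w - 2) / [-6] = -(1/6)w^3 - (1/6)w^2 + (2/3)w + 2/3
L_3(w) = (w + 2)(w + 1)(w - 1) / [12] = (1/12)w^3 + (1/6)w^2 - (1/12)w - 1/6
f(w) = 3·L_0 + 9·L_1 + 1·L_2 + 4·L_3
  3·L_0(w) = -(1/4)w^3 + (1/2)w^2 + (1/4)w - 1/2
  9·L_1(w) = (3/2)w^3 - (3/2)w^2 - 6w + 6
  1·L_2(w) = -(1/6)w^3 - (1/6)w^2 + (2/3)w + 2/3
  4·L_3(w) = (1/3)w^3 + (2/3)w^2 - (1/3)w - 2/3
Adding term by term: (17/12)w^3 - (1/2)w^2 - (65/12)w + 11/2

f(w) = (17/12)w^3 - (1/2)w^2 - (65/12)w + 11/2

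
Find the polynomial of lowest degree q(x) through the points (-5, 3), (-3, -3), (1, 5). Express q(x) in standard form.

Newton's divided differences:
q[-5,-3] = (-3 - 3) / (-3 - (-5)) = -3
q[-3,1] = (5 - (-3)) / (1 - (-3)) = 2
q[-5,-3,1] = (2 - (-3)) / (1 - (-5)) = 5/6
q(x) = 3 + (-3)·(x + 5) + (5/6)·(x + 5)(x + 3)
Expanding: q(x) = (5/6)x^2 + (11/3)x + 1/2

q(x) = (5/6)x^2 + (11/3)x + 1/2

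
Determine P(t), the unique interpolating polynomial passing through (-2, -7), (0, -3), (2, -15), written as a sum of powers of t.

Build the Lagrange basis polynomials:
L_0(t) = t(t - 2) / [8] = (1/8)t^2 - (1/4)t
L_1(t) = (t + 2)(t - 2) / [-4] = -(1/4)t^2 + 1
L_2(t) = (t + 2)t / [8] = (1/8)t^2 + (1/4)t
P(t) = (-7)·L_0 + (-3)·L_1 + (-15)·L_2
  (-7)·L_0(t) = -(7/8)t^2 + (7/4)t
  (-3)·L_1(t) = (3/4)t^2 - 3
  (-15)·L_2(t) = -(15/8)t^2 - (15/4)t
Adding term by term: -2t^2 - 2t - 3

P(t) = -2t^2 - 2t - 3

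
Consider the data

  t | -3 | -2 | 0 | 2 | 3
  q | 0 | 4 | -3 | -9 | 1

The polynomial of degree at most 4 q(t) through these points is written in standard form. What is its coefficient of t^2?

-31/360

Build the Lagrange basis polynomials:
L_0(t) = (t + 2)t(t - 2)(t - 3) / [90] = (1/90)t^4 - (1/30)t^3 - (2/45)t^2 + (2/15)t
L_1(t) = (t + 3)t(t - 2)(t - 3) / [-40] = -(1/40)t^4 + (1/20)t^3 + (9/40)t^2 - (9/20)t
L_2(t) = (t + 3)(t + 2)(t - 2)(t - 3) / [36] = (1/36)t^4 - (13/36)t^2 + 1
L_3(t) = (t + 3)(t + 2)t(t - 3) / [-40] = -(1/40)t^4 - (1/20)t^3 + (9/40)t^2 + (9/20)t
L_4(t) = (t + 3)(t + 2)t(t - 2) / [90] = (1/90)t^4 + (1/30)t^3 - (2/45)t^2 - (2/15)t
q(t) = 0·L_0 + 4·L_1 + (-3)·L_2 + (-9)·L_3 + 1·L_4
Only the coefficient of t^2 is needed; take it from each L_i and combine:
0·(-2/45) + 4·(9/40) + (-3)·(-13/36) + (-9)·(9/40) + 1·(-2/45) = -31/360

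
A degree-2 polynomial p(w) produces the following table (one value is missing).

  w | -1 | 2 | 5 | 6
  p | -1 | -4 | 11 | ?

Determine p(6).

20

The 3 known values determine p uniquely (degree ≤ 2).
Evaluate each Lagrange basis at w = 6:
L_0(6) = (4)·(1)/[(-3)·(-6)] = 2/9
L_1(6) = (7)·(1)/[(3)·(-3)] = -7/9
L_2(6) = (7)·(4)/[(6)·(3)] = 14/9
Sum: (-1)·(2/9) + (-4)·(-7/9) + 11·(14/9) = 20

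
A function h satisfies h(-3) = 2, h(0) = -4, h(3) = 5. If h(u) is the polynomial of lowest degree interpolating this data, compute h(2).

1/3

Using Newton's divided-difference form:
h[-3,0] = (-4 - 2) / (0 - (-3)) = -2
h[0,3] = (5 - (-4)) / (3 - 0) = 3
h[-3,0,3] = (3 - (-2)) / (3 - (-3)) = 5/6
h(2) = 2 + (-2)·(5) + (5/6)·(5)·(2) = 1/3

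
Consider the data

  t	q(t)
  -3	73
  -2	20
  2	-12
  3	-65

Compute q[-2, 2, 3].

-9

q[-2,2] = (-12 - 20) / (2 - (-2)) = -8
q[2,3] = (-65 - (-12)) / (3 - 2) = -53
q[-2,2,3] = (-53 - (-8)) / (3 - (-2)) = -9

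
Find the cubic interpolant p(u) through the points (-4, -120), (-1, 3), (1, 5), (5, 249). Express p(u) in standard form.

Build the Lagrange basis polynomials:
L_0(u) = (u + 1)(u - 1)(u - 5) / [-135] = -(1/135)u^3 + (1/27)u^2 + (1/135)u - 1/27
L_1(u) = (u + 4)(u - 1)(u - 5) / [36] = (1/36)u^3 - (1/18)u^2 - (19/36)u + 5/9
L_2(u) = (u + 4)(u + 1)(u - 5) / [-40] = -(1/40)u^3 + (21/40)u + 1/2
L_3(u) = (u + 4)(u + 1)(u - 1) / [216] = (1/216)u^3 + (1/54)u^2 - (1/216)u - 1/54
p(u) = (-120)·L_0 + 3·L_1 + 5·L_2 + 249·L_3
  (-120)·L_0(u) = (8/9)u^3 - (40/9)u^2 - (8/9)u + 40/9
  3·L_1(u) = (1/12)u^3 - (1/6)u^2 - (19/12)u + 5/3
  5·L_2(u) = -(1/8)u^3 + (21/8)u + 5/2
  249·L_3(u) = (83/72)u^3 + (83/18)u^2 - (83/72)u - 83/18
Adding term by term: 2u^3 - u + 4

p(u) = 2u^3 - u + 4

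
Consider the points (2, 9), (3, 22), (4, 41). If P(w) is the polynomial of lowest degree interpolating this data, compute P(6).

Evaluate each Lagrange basis at w = 6:
L_0(6) = (3)·(2)/[(-1)·(-2)] = 3
L_1(6) = (4)·(2)/[(1)·(-1)] = -8
L_2(6) = (4)·(3)/[(2)·(1)] = 6
Sum: 9·(3) + 22·(-8) + 41·(6) = 97

97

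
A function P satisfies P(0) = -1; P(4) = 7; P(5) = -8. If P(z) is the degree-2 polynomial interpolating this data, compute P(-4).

-589/5

Evaluate each Lagrange basis at z = -4:
L_0(-4) = (-8)·(-9)/[(-4)·(-5)] = 18/5
L_1(-4) = (-4)·(-9)/[(4)·(-1)] = -9
L_2(-4) = (-4)·(-8)/[(5)·(1)] = 32/5
Sum: (-1)·(18/5) + 7·(-9) + (-8)·(32/5) = -589/5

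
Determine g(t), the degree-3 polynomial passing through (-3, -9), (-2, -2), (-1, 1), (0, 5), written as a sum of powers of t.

Newton's divided differences:
g[-3,-2] = (-2 - (-9)) / (-2 - (-3)) = 7
g[-2,-1] = (1 - (-2)) / (-1 - (-2)) = 3
g[-1,0] = (5 - 1) / (0 - (-1)) = 4
g[-3,-2,-1] = (3 - 7) / (-1 - (-3)) = -2
g[-2,-1,0] = (4 - 3) / (0 - (-2)) = 1/2
g[-3,-2,-1,0] = (1/2 - (-2)) / (0 - (-3)) = 5/6
g(t) = -9 + 7·(t + 3) + (-2)·(t + 3)(t + 2) + (5/6)·(t + 3)(t + 2)(t + 1)
Expanding: g(t) = (5/6)t^3 + 3t^2 + (37/6)t + 5

g(t) = (5/6)t^3 + 3t^2 + (37/6)t + 5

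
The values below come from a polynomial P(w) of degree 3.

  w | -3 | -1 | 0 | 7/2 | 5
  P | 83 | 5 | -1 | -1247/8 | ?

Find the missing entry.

-421

The 4 known values determine P uniquely (degree ≤ 3).
Evaluate each Lagrange basis at w = 5:
L_0(5) = (6)·(5)·(3/2)/[(-2)·(-3)·(-13/2)] = -15/13
L_1(5) = (8)·(5)·(3/2)/[(2)·(-1)·(-9/2)] = 20/3
L_2(5) = (8)·(6)·(3/2)/[(3)·(1)·(-7/2)] = -48/7
L_3(5) = (8)·(6)·(5)/[(13/2)·(9/2)·(7/2)] = 640/273
Sum: 83·(-15/13) + 5·(20/3) + (-1)·(-48/7) + (-1247/8)·(640/273) = -421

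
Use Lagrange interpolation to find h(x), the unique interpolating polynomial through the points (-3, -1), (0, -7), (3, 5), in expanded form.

h(x) = x^2 + x - 7

L_0(x) = x(x - 3) / [18] = (1/18)x^2 - (1/6)x
L_1(x) = (x + 3)(x - 3) / [-9] = -(1/9)x^2 + 1
L_2(x) = (x + 3)x / [18] = (1/18)x^2 + (1/6)x
h(x) = (-1)·L_0 + (-7)·L_1 + 5·L_2
  (-1)·L_0(x) = -(1/18)x^2 + (1/6)x
  (-7)·L_1(x) = (7/9)x^2 - 7
  5·L_2(x) = (5/18)x^2 + (5/6)x
Adding term by term: x^2 + x - 7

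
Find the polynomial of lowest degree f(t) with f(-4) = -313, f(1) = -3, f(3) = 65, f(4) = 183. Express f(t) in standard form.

Newton's divided differences:
f[-4,1] = (-3 - (-313)) / (1 - (-4)) = 62
f[1,3] = (65 - (-3)) / (3 - 1) = 34
f[3,4] = (183 - 65) / (4 - 3) = 118
f[-4,1,3] = (34 - 62) / (3 - (-4)) = -4
f[1,3,4] = (118 - 34) / (4 - 1) = 28
f[-4,1,3,4] = (28 - (-4)) / (4 - (-4)) = 4
f(t) = -313 + 62·(t + 4) + (-4)·(t + 4)(t - 1) + 4·(t + 4)(t - 1)(t - 3)
Expanding: f(t) = 4t^3 - 4t^2 - 2t - 1

f(t) = 4t^3 - 4t^2 - 2t - 1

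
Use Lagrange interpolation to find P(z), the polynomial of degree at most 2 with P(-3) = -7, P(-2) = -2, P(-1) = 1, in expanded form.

P(z) = -z^2 + 2

Build the Lagrange basis polynomials:
L_0(z) = (z + 2)(z + 1) / [2] = (1/2)z^2 + (3/2)z + 1
L_1(z) = (z + 3)(z + 1) / [-1] = -z^2 - 4z - 3
L_2(z) = (z + 3)(z + 2) / [2] = (1/2)z^2 + (5/2)z + 3
P(z) = (-7)·L_0 + (-2)·L_1 + 1·L_2
  (-7)·L_0(z) = -(7/2)z^2 - (21/2)z - 7
  (-2)·L_1(z) = 2z^2 + 8z + 6
  1·L_2(z) = (1/2)z^2 + (5/2)z + 3
Adding term by term: -z^2 + 2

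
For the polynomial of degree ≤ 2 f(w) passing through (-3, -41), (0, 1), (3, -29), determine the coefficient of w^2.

-4

The leading coefficient equals the top divided difference f[-3,0,3].
f[-3,0] = (1 - (-41)) / (0 - (-3)) = 14
f[0,3] = (-29 - 1) / (3 - 0) = -10
f[-3,0,3] = (-10 - 14) / (3 - (-3)) = -4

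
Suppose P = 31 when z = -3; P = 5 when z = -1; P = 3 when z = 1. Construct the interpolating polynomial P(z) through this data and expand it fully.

P(z) = 3z^2 - z + 1

L_0(z) = (z + 1)(z - 1) / [8] = (1/8)z^2 - 1/8
L_1(z) = (z + 3)(z - 1) / [-4] = -(1/4)z^2 - (1/2)z + 3/4
L_2(z) = (z + 3)(z + 1) / [8] = (1/8)z^2 + (1/2)z + 3/8
P(z) = 31·L_0 + 5·L_1 + 3·L_2
  31·L_0(z) = (31/8)z^2 - 31/8
  5·L_1(z) = -(5/4)z^2 - (5/2)z + 15/4
  3·L_2(z) = (3/8)z^2 + (3/2)z + 9/8
Adding term by term: 3z^2 - z + 1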